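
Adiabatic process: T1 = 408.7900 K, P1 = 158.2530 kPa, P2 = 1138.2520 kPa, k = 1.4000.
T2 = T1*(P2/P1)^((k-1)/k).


(k-1)/k = 0.2857
(P2/P1)^exp = 1.7572
T2 = 408.7900 * 1.7572 = 718.3316 K

718.3316 K


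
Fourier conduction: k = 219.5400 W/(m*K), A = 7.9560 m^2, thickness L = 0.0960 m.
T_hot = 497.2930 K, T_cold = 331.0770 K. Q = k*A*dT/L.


dT = 166.2160 K
Q = 219.5400 * 7.9560 * 166.2160 / 0.0960 = 3024196.6505 W

3024196.6505 W


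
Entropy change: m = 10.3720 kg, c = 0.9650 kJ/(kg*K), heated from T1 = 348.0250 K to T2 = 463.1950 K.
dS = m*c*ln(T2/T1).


T2/T1 = 1.3309
ln(T2/T1) = 0.2859
dS = 10.3720 * 0.9650 * 0.2859 = 2.8613 kJ/K

2.8613 kJ/K


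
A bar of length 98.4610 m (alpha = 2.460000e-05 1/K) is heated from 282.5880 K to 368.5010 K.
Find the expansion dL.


dT = 85.9130 K
dL = 2.460000e-05 * 98.4610 * 85.9130 = 0.208093 m
L_final = 98.669093 m

dL = 0.208093 m


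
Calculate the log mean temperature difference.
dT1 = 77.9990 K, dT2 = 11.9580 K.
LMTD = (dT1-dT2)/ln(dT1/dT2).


dT1/dT2 = 6.5227
ln(dT1/dT2) = 1.8753
LMTD = 66.0410 / 1.8753 = 35.2163 K

35.2163 K


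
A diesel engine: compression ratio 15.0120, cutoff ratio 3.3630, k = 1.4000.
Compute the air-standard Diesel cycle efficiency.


r^(k-1) = 2.9551
rc^k = 5.4628
eta = 0.5435 = 54.3498%

54.3498%


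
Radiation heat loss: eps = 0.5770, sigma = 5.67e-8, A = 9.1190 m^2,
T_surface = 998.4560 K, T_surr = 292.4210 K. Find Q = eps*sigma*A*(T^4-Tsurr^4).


T^4 = 9.9384e+11
Tsurr^4 = 7.3120e+09
Q = 0.5770 * 5.67e-8 * 9.1190 * 9.8653e+11 = 294316.6049 W

294316.6049 W


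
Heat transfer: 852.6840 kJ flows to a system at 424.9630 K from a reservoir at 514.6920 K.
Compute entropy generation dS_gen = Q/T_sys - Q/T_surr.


dS_sys = 852.6840/424.9630 = 2.0065 kJ/K
dS_surr = -852.6840/514.6920 = -1.6567 kJ/K
dS_gen = 2.0065 - 1.6567 = 0.3498 kJ/K (irreversible)

dS_gen = 0.3498 kJ/K, irreversible


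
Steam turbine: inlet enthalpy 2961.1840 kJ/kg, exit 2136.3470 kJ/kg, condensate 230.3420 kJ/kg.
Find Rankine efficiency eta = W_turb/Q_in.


W = 824.8370 kJ/kg
Q_in = 2730.8420 kJ/kg
eta = 0.3020 = 30.2045%

eta = 30.2045%


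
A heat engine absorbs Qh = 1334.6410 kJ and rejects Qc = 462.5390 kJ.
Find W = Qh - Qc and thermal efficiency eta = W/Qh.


W = 1334.6410 - 462.5390 = 872.1020 kJ
eta = 872.1020 / 1334.6410 = 0.6534 = 65.3436%

W = 872.1020 kJ, eta = 65.3436%


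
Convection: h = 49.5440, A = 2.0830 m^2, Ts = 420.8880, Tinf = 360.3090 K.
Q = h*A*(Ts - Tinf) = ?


dT = 60.5790 K
Q = 49.5440 * 2.0830 * 60.5790 = 6251.7620 W

6251.7620 W


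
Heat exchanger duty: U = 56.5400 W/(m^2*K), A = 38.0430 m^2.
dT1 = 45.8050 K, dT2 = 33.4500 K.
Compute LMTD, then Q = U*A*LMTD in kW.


LMTD = 39.3044 K
Q = 56.5400 * 38.0430 * 39.3044 = 84541.8278 W = 84.5418 kW

84.5418 kW


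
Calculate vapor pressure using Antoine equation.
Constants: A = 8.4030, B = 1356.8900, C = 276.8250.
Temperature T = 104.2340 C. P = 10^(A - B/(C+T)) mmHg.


C+T = 381.0590
B/(C+T) = 3.5608
log10(P) = 8.4030 - 3.5608 = 4.8422
P = 10^4.8422 = 69528.0966 mmHg

69528.0966 mmHg


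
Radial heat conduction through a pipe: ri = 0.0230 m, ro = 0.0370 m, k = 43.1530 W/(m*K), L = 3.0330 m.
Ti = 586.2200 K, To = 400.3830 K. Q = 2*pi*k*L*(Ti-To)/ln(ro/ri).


dT = 185.8370 K
ln(ro/ri) = 0.4754
Q = 2*pi*43.1530*3.0330*185.8370 / 0.4754 = 321450.8906 W

321450.8906 W


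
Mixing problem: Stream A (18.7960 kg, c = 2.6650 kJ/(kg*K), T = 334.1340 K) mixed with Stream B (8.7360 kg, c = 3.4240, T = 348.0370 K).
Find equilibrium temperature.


num = 27147.7248
den = 80.0034
Tf = 339.3321 K

339.3321 K


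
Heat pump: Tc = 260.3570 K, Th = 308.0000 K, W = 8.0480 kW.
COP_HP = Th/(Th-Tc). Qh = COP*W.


COP = 308.0000 / 47.6430 = 6.4647
Qh = 6.4647 * 8.0480 = 52.0283 kW

COP = 6.4647, Qh = 52.0283 kW


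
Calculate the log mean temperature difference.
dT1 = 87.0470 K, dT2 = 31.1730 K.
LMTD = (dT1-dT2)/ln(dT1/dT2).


dT1/dT2 = 2.7924
ln(dT1/dT2) = 1.0269
LMTD = 55.8740 / 1.0269 = 54.4106 K

54.4106 K


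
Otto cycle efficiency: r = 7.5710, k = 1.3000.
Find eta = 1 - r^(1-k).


r^(k-1) = 1.8355
eta = 1 - 1/1.8355 = 0.4552 = 45.5179%

45.5179%


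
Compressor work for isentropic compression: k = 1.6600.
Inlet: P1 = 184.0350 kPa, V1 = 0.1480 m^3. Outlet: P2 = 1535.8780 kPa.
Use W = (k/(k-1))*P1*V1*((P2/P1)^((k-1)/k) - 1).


(k-1)/k = 0.3976
(P2/P1)^exp = 2.3247
W = 2.5152 * 184.0350 * 0.1480 * (2.3247 - 1) = 90.7477 kJ

90.7477 kJ


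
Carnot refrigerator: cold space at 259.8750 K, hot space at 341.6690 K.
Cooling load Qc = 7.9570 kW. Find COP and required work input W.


COP = 259.8750 / 81.7940 = 3.1772
W = 7.9570 / 3.1772 = 2.5044 kW

COP = 3.1772, W = 2.5044 kW


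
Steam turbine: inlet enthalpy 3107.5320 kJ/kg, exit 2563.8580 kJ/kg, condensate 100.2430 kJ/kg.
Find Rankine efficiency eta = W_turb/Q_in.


W = 543.6740 kJ/kg
Q_in = 3007.2890 kJ/kg
eta = 0.1808 = 18.0785%

eta = 18.0785%


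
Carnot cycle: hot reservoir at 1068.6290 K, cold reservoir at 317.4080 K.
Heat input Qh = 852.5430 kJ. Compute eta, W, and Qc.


eta = 1 - 317.4080/1068.6290 = 0.7030
W = 0.7030 * 852.5430 = 599.3176 kJ
Qc = 852.5430 - 599.3176 = 253.2254 kJ

eta = 70.2976%, W = 599.3176 kJ, Qc = 253.2254 kJ


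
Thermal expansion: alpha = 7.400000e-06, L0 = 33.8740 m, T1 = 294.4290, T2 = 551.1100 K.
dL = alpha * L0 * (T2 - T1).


dT = 256.6810 K
dL = 7.400000e-06 * 33.8740 * 256.6810 = 0.064342 m
L_final = 33.938342 m

dL = 0.064342 m


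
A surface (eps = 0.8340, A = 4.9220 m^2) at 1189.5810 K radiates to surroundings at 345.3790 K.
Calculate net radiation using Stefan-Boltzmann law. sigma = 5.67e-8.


T^4 = 2.0025e+12
Tsurr^4 = 1.4229e+10
Q = 0.8340 * 5.67e-8 * 4.9220 * 1.9883e+12 = 462774.9121 W

462774.9121 W


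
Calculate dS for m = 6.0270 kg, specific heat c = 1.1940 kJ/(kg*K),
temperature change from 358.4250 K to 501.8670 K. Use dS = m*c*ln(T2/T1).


T2/T1 = 1.4002
ln(T2/T1) = 0.3366
dS = 6.0270 * 1.1940 * 0.3366 = 2.4224 kJ/K

2.4224 kJ/K


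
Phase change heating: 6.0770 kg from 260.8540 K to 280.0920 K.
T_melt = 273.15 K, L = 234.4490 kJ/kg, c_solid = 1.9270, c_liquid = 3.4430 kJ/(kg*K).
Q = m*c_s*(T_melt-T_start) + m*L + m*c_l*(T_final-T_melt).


Q1 (sensible, solid) = 6.0770 * 1.9270 * 12.2960 = 143.9908 kJ
Q2 (latent) = 6.0770 * 234.4490 = 1424.7466 kJ
Q3 (sensible, liquid) = 6.0770 * 3.4430 * 6.9420 = 145.2482 kJ
Q_total = 1713.9856 kJ

1713.9856 kJ


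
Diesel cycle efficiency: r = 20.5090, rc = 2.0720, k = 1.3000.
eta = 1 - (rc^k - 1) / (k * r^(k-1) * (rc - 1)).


r^(k-1) = 2.4750
rc^k = 2.5781
eta = 0.5425 = 54.2465%

54.2465%


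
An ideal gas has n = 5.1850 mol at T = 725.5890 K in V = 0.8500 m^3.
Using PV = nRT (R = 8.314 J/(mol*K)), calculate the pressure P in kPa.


P = nRT/V = 5.1850 * 8.314 * 725.5890 / 0.8500
= 31278.7559 / 0.8500 = 36798.5364 Pa = 36.7985 kPa

36.7985 kPa


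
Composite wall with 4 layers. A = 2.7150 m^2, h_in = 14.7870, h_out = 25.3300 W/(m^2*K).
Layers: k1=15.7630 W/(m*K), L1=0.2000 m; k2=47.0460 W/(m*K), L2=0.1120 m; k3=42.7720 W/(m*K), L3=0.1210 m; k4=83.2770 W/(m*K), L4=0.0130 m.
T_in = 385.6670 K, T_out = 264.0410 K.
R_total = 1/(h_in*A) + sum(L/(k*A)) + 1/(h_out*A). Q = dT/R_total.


R_conv_in = 1/(14.7870*2.7150) = 0.0249
R_1 = 0.2000/(15.7630*2.7150) = 0.0047
R_2 = 0.1120/(47.0460*2.7150) = 0.0009
R_3 = 0.1210/(42.7720*2.7150) = 0.0010
R_4 = 0.0130/(83.2770*2.7150) = 5.7497e-05
R_conv_out = 1/(25.3300*2.7150) = 0.0145
R_total = 0.0461 K/W
Q = 121.6260 / 0.0461 = 2638.3503 W

R_total = 0.0461 K/W, Q = 2638.3503 W


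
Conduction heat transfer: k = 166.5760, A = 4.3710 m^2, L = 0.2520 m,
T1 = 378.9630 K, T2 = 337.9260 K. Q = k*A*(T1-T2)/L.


dT = 41.0370 K
Q = 166.5760 * 4.3710 * 41.0370 / 0.2520 = 118568.2197 W

118568.2197 W


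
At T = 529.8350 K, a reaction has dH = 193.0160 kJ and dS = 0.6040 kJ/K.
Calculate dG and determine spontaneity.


T*dS = 529.8350 * 0.6040 = 320.0203 kJ
dG = 193.0160 - 320.0203 = -127.0043 kJ (spontaneous)

dG = -127.0043 kJ, spontaneous


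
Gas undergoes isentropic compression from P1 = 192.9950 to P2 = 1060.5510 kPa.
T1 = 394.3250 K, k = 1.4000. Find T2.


(k-1)/k = 0.2857
(P2/P1)^exp = 1.6271
T2 = 394.3250 * 1.6271 = 641.6213 K

641.6213 K


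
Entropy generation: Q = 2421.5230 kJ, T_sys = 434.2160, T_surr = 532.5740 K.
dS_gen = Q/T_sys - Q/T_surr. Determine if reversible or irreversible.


dS_sys = 2421.5230/434.2160 = 5.5768 kJ/K
dS_surr = -2421.5230/532.5740 = -4.5468 kJ/K
dS_gen = 5.5768 - 4.5468 = 1.0299 kJ/K (irreversible)

dS_gen = 1.0299 kJ/K, irreversible


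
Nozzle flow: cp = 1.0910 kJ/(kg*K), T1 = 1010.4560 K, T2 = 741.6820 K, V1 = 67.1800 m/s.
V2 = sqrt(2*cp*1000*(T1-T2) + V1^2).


dT = 268.7740 K
2*cp*1000*dT = 586464.8680
V1^2 = 4513.1524
V2 = sqrt(590978.0204) = 768.7509 m/s

768.7509 m/s


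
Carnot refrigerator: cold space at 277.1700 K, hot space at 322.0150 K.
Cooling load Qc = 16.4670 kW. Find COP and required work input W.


COP = 277.1700 / 44.8450 = 6.1806
W = 16.4670 / 6.1806 = 2.6643 kW

COP = 6.1806, W = 2.6643 kW


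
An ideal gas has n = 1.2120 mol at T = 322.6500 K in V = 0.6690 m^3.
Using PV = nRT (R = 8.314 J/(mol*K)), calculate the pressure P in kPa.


P = nRT/V = 1.2120 * 8.314 * 322.6500 / 0.6690
= 3251.2047 / 0.6690 = 4859.7977 Pa = 4.8598 kPa

4.8598 kPa


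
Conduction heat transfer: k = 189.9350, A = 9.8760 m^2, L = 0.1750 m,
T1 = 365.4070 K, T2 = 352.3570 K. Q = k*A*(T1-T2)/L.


dT = 13.0500 K
Q = 189.9350 * 9.8760 * 13.0500 / 0.1750 = 139880.9410 W

139880.9410 W


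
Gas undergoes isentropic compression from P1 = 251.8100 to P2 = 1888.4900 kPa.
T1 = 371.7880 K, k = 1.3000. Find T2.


(k-1)/k = 0.2308
(P2/P1)^exp = 1.5920
T2 = 371.7880 * 1.5920 = 591.8724 K

591.8724 K


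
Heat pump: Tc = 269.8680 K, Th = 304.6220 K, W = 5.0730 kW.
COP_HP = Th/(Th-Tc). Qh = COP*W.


COP = 304.6220 / 34.7540 = 8.7651
Qh = 8.7651 * 5.0730 = 44.4653 kW

COP = 8.7651, Qh = 44.4653 kW


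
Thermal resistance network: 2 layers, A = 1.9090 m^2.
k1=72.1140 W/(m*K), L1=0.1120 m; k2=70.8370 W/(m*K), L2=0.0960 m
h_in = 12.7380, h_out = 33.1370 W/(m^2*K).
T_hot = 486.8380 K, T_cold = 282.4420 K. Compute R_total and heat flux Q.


R_conv_in = 1/(12.7380*1.9090) = 0.0411
R_1 = 0.1120/(72.1140*1.9090) = 0.0008
R_2 = 0.0960/(70.8370*1.9090) = 0.0007
R_conv_out = 1/(33.1370*1.9090) = 0.0158
R_total = 0.0585 K/W
Q = 204.3960 / 0.0585 = 3496.6155 W

R_total = 0.0585 K/W, Q = 3496.6155 W


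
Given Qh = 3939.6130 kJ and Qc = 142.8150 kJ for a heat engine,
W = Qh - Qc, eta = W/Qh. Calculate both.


W = 3939.6130 - 142.8150 = 3796.7980 kJ
eta = 3796.7980 / 3939.6130 = 0.9637 = 96.3749%

W = 3796.7980 kJ, eta = 96.3749%


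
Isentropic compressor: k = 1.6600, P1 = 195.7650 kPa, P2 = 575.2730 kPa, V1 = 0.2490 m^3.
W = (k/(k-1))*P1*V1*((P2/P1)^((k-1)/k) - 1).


(k-1)/k = 0.3976
(P2/P1)^exp = 1.5351
W = 2.5152 * 195.7650 * 0.2490 * (1.5351 - 1) = 65.6005 kJ

65.6005 kJ


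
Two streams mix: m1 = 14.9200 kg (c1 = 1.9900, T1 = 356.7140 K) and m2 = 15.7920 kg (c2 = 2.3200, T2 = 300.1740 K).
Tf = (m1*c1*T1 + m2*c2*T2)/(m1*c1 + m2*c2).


num = 21588.7309
den = 66.3282
Tf = 325.4832 K

325.4832 K


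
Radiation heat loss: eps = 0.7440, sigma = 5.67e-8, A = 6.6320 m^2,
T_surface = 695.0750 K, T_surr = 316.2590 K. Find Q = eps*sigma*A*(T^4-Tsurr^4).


T^4 = 2.3341e+11
Tsurr^4 = 1.0004e+10
Q = 0.7440 * 5.67e-8 * 6.6320 * 2.2341e+11 = 62503.3043 W

62503.3043 W


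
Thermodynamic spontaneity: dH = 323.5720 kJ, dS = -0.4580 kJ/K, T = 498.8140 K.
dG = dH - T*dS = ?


T*dS = 498.8140 * -0.4580 = -228.4568 kJ
dG = 323.5720 + 228.4568 = 552.0288 kJ (non-spontaneous)

dG = 552.0288 kJ, non-spontaneous


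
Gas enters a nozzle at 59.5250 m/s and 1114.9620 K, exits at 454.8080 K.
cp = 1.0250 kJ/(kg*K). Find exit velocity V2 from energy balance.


dT = 660.1540 K
2*cp*1000*dT = 1353315.7000
V1^2 = 3543.2256
V2 = sqrt(1356858.9256) = 1164.8429 m/s

1164.8429 m/s


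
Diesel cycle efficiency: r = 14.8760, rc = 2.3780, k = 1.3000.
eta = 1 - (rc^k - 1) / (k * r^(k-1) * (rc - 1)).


r^(k-1) = 2.2477
rc^k = 3.0837
eta = 0.4825 = 48.2510%

48.2510%


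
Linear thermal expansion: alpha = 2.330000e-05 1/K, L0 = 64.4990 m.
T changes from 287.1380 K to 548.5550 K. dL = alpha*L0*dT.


dT = 261.4170 K
dL = 2.330000e-05 * 64.4990 * 261.4170 = 0.392864 m
L_final = 64.891864 m

dL = 0.392864 m


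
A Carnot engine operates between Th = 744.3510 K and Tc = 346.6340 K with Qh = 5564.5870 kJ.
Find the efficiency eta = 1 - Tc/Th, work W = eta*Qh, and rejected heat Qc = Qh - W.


eta = 1 - 346.6340/744.3510 = 0.5343
W = 0.5343 * 5564.5870 = 2973.2355 kJ
Qc = 5564.5870 - 2973.2355 = 2591.3515 kJ

eta = 53.4314%, W = 2973.2355 kJ, Qc = 2591.3515 kJ


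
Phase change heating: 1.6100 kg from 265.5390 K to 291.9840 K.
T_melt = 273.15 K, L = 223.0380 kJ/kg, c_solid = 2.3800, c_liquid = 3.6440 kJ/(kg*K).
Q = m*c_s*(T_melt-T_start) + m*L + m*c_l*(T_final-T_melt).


Q1 (sensible, solid) = 1.6100 * 2.3800 * 7.6110 = 29.1638 kJ
Q2 (latent) = 1.6100 * 223.0380 = 359.0912 kJ
Q3 (sensible, liquid) = 1.6100 * 3.6440 * 18.8340 = 110.4961 kJ
Q_total = 498.7511 kJ

498.7511 kJ


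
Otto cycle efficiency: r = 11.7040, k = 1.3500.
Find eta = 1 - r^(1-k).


r^(k-1) = 2.3655
eta = 1 - 1/2.3655 = 0.5773 = 57.7251%

57.7251%


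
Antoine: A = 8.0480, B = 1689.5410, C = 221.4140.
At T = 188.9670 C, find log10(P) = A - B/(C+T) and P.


C+T = 410.3810
B/(C+T) = 4.1170
log10(P) = 8.0480 - 4.1170 = 3.9310
P = 10^3.9310 = 8530.8852 mmHg

8530.8852 mmHg


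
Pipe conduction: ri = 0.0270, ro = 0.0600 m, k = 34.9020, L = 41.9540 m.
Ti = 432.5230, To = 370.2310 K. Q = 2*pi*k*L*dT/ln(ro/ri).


dT = 62.2920 K
ln(ro/ri) = 0.7985
Q = 2*pi*34.9020*41.9540*62.2920 / 0.7985 = 717722.7707 W

717722.7707 W


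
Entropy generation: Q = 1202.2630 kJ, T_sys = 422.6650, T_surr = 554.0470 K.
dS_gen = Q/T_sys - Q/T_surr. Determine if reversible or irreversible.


dS_sys = 1202.2630/422.6650 = 2.8445 kJ/K
dS_surr = -1202.2630/554.0470 = -2.1700 kJ/K
dS_gen = 2.8445 - 2.1700 = 0.6745 kJ/K (irreversible)

dS_gen = 0.6745 kJ/K, irreversible


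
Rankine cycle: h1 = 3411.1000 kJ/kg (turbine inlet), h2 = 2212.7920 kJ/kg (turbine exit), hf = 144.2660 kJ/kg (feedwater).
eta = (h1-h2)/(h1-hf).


W = 1198.3080 kJ/kg
Q_in = 3266.8340 kJ/kg
eta = 0.3668 = 36.6810%

eta = 36.6810%


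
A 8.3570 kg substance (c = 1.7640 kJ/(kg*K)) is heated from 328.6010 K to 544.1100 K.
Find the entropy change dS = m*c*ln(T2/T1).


T2/T1 = 1.6558
ln(T2/T1) = 0.5043
dS = 8.3570 * 1.7640 * 0.5043 = 7.4344 kJ/K

7.4344 kJ/K


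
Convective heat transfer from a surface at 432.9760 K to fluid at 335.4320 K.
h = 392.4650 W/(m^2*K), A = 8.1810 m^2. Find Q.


dT = 97.5440 K
Q = 392.4650 * 8.1810 * 97.5440 = 313189.9994 W

313189.9994 W


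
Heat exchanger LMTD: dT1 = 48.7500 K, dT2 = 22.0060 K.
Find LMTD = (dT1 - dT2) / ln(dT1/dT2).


dT1/dT2 = 2.2153
ln(dT1/dT2) = 0.7954
LMTD = 26.7440 / 0.7954 = 33.6238 K

33.6238 K


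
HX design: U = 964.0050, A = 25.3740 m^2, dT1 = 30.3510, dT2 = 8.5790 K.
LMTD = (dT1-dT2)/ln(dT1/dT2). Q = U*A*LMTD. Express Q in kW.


LMTD = 17.2313 K
Q = 964.0050 * 25.3740 * 17.2313 = 421489.8679 W = 421.4899 kW

421.4899 kW


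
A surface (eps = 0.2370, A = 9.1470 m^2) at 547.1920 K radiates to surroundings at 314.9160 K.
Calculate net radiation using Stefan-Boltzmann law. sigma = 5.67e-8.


T^4 = 8.9652e+10
Tsurr^4 = 9.8351e+09
Q = 0.2370 * 5.67e-8 * 9.1470 * 7.9817e+10 = 9810.7853 W

9810.7853 W


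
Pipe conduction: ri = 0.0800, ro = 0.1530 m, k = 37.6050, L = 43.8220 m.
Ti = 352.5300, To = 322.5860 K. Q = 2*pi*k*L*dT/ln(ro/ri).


dT = 29.9440 K
ln(ro/ri) = 0.6484
Q = 2*pi*37.6050*43.8220*29.9440 / 0.6484 = 478164.0311 W

478164.0311 W


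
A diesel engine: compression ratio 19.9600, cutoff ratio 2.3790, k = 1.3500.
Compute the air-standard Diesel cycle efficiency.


r^(k-1) = 2.8514
rc^k = 3.2221
eta = 0.5814 = 58.1399%

58.1399%


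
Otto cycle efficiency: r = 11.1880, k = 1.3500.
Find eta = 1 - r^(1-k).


r^(k-1) = 2.3284
eta = 1 - 1/2.3284 = 0.5705 = 57.0526%

57.0526%


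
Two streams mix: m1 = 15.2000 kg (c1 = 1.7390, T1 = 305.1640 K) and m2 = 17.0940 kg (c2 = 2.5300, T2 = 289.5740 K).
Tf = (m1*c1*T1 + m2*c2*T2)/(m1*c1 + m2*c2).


num = 20589.7832
den = 69.6806
Tf = 295.4879 K

295.4879 K


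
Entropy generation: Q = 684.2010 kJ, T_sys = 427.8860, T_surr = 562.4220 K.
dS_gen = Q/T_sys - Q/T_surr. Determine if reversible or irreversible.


dS_sys = 684.2010/427.8860 = 1.5990 kJ/K
dS_surr = -684.2010/562.4220 = -1.2165 kJ/K
dS_gen = 1.5990 - 1.2165 = 0.3825 kJ/K (irreversible)

dS_gen = 0.3825 kJ/K, irreversible


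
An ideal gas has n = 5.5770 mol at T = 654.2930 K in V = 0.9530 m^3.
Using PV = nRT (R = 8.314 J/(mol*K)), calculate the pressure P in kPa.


P = nRT/V = 5.5770 * 8.314 * 654.2930 / 0.9530
= 30337.7200 / 0.9530 = 31833.9140 Pa = 31.8339 kPa

31.8339 kPa


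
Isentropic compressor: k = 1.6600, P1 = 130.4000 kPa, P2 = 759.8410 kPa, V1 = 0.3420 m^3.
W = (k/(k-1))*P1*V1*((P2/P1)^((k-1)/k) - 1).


(k-1)/k = 0.3976
(P2/P1)^exp = 2.0153
W = 2.5152 * 130.4000 * 0.3420 * (2.0153 - 1) = 113.8807 kJ

113.8807 kJ


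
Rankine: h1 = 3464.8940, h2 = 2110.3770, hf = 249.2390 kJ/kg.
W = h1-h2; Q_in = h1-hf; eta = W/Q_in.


W = 1354.5170 kJ/kg
Q_in = 3215.6550 kJ/kg
eta = 0.4212 = 42.1226%

eta = 42.1226%


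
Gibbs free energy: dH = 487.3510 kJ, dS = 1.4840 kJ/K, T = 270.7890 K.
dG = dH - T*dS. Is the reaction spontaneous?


T*dS = 270.7890 * 1.4840 = 401.8509 kJ
dG = 487.3510 - 401.8509 = 85.5001 kJ (non-spontaneous)

dG = 85.5001 kJ, non-spontaneous


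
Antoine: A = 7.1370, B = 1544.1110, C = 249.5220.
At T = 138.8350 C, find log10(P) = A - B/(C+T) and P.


C+T = 388.3570
B/(C+T) = 3.9760
log10(P) = 7.1370 - 3.9760 = 3.1610
P = 10^3.1610 = 1448.7412 mmHg

1448.7412 mmHg


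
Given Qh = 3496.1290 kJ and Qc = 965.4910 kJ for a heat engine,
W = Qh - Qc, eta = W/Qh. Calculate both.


W = 3496.1290 - 965.4910 = 2530.6380 kJ
eta = 2530.6380 / 3496.1290 = 0.7238 = 72.3840%

W = 2530.6380 kJ, eta = 72.3840%


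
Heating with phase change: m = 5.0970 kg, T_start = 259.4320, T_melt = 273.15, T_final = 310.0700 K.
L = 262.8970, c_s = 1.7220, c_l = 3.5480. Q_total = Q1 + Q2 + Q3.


Q1 (sensible, solid) = 5.0970 * 1.7220 * 13.7180 = 120.4034 kJ
Q2 (latent) = 5.0970 * 262.8970 = 1339.9860 kJ
Q3 (sensible, liquid) = 5.0970 * 3.5480 * 36.9200 = 667.6670 kJ
Q_total = 2128.0564 kJ

2128.0564 kJ


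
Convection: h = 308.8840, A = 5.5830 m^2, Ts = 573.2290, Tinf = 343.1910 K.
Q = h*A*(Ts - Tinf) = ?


dT = 230.0380 K
Q = 308.8840 * 5.5830 * 230.0380 = 396700.3865 W

396700.3865 W


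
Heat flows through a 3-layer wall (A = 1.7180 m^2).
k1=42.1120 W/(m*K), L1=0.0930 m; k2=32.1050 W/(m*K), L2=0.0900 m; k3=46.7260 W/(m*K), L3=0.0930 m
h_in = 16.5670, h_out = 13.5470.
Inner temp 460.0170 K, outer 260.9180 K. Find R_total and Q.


R_conv_in = 1/(16.5670*1.7180) = 0.0351
R_1 = 0.0930/(42.1120*1.7180) = 0.0013
R_2 = 0.0900/(32.1050*1.7180) = 0.0016
R_3 = 0.0930/(46.7260*1.7180) = 0.0012
R_conv_out = 1/(13.5470*1.7180) = 0.0430
R_total = 0.0822 K/W
Q = 199.0990 / 0.0822 = 2422.8072 W

R_total = 0.0822 K/W, Q = 2422.8072 W


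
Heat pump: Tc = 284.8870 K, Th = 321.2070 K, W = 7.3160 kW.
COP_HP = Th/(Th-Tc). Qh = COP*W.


COP = 321.2070 / 36.3200 = 8.8438
Qh = 8.8438 * 7.3160 = 64.7013 kW

COP = 8.8438, Qh = 64.7013 kW


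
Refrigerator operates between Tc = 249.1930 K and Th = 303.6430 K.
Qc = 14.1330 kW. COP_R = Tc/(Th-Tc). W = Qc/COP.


COP = 249.1930 / 54.4500 = 4.5765
W = 14.1330 / 4.5765 = 3.0881 kW

COP = 4.5765, W = 3.0881 kW


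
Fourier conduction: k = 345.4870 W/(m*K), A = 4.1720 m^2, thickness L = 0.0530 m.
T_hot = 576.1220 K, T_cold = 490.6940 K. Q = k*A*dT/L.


dT = 85.4280 K
Q = 345.4870 * 4.1720 * 85.4280 / 0.0530 = 2323273.7180 W

2323273.7180 W


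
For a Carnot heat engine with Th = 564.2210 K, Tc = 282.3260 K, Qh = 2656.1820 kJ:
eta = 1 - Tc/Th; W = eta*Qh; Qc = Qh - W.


eta = 1 - 282.3260/564.2210 = 0.4996
W = 0.4996 * 2656.1820 = 1327.0765 kJ
Qc = 2656.1820 - 1327.0765 = 1329.1055 kJ

eta = 49.9618%, W = 1327.0765 kJ, Qc = 1329.1055 kJ


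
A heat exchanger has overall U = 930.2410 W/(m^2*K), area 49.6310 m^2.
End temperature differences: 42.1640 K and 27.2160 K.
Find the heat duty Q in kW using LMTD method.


LMTD = 34.1464 K
Q = 930.2410 * 49.6310 * 34.1464 = 1576499.3253 W = 1576.4993 kW

1576.4993 kW


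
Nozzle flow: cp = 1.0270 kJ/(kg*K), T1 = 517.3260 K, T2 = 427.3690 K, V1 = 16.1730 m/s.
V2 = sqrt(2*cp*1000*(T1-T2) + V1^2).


dT = 89.9570 K
2*cp*1000*dT = 184771.6780
V1^2 = 261.5659
V2 = sqrt(185033.2439) = 430.1549 m/s

430.1549 m/s


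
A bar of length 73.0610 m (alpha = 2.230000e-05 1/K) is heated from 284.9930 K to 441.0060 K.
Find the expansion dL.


dT = 156.0130 K
dL = 2.230000e-05 * 73.0610 * 156.0130 = 0.254186 m
L_final = 73.315186 m

dL = 0.254186 m


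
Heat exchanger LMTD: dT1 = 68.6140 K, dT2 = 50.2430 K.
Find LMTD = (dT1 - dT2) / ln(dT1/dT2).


dT1/dT2 = 1.3656
ln(dT1/dT2) = 0.3116
LMTD = 18.3710 / 0.3116 = 58.9522 K

58.9522 K


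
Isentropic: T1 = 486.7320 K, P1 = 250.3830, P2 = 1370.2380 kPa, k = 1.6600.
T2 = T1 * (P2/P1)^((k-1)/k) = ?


(k-1)/k = 0.3976
(P2/P1)^exp = 1.9656
T2 = 486.7320 * 1.9656 = 956.7260 K

956.7260 K


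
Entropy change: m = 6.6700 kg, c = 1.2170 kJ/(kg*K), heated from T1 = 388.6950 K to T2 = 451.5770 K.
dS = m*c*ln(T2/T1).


T2/T1 = 1.1618
ln(T2/T1) = 0.1500
dS = 6.6700 * 1.2170 * 0.1500 = 1.2172 kJ/K

1.2172 kJ/K


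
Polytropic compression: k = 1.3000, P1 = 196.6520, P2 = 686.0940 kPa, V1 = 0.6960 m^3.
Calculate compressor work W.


(k-1)/k = 0.2308
(P2/P1)^exp = 1.3342
W = 4.3333 * 196.6520 * 0.6960 * (1.3342 - 1) = 198.2406 kJ

198.2406 kJ


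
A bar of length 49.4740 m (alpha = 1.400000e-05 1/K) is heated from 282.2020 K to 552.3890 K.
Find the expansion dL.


dT = 270.1870 K
dL = 1.400000e-05 * 49.4740 * 270.1870 = 0.187141 m
L_final = 49.661141 m

dL = 0.187141 m


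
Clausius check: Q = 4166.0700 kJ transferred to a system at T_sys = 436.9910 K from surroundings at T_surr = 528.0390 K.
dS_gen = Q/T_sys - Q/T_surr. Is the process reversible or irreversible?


dS_sys = 4166.0700/436.9910 = 9.5335 kJ/K
dS_surr = -4166.0700/528.0390 = -7.8897 kJ/K
dS_gen = 9.5335 - 7.8897 = 1.6438 kJ/K (irreversible)

dS_gen = 1.6438 kJ/K, irreversible


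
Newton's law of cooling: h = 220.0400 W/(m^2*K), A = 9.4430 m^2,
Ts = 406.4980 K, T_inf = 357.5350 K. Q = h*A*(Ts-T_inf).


dT = 48.9630 K
Q = 220.0400 * 9.4430 * 48.9630 = 101737.1683 W

101737.1683 W


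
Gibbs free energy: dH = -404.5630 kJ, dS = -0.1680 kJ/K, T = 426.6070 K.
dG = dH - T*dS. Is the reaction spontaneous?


T*dS = 426.6070 * -0.1680 = -71.6700 kJ
dG = -404.5630 + 71.6700 = -332.8930 kJ (spontaneous)

dG = -332.8930 kJ, spontaneous


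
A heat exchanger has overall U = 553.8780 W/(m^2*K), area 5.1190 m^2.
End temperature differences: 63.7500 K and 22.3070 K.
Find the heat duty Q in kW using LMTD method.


LMTD = 39.4669 K
Q = 553.8780 * 5.1190 * 39.4669 = 111900.6828 W = 111.9007 kW

111.9007 kW


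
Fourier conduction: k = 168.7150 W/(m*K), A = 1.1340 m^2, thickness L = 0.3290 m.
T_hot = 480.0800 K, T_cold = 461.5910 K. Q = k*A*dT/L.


dT = 18.4890 K
Q = 168.7150 * 1.1340 * 18.4890 / 0.3290 = 10751.8767 W

10751.8767 W


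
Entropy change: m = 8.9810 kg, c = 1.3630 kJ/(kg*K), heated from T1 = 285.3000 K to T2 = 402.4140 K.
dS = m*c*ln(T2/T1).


T2/T1 = 1.4105
ln(T2/T1) = 0.3439
dS = 8.9810 * 1.3630 * 0.3439 = 4.2102 kJ/K

4.2102 kJ/K


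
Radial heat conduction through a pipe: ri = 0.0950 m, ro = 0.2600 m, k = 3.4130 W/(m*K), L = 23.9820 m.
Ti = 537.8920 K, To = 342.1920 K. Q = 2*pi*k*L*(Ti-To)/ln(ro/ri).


dT = 195.7000 K
ln(ro/ri) = 1.0068
Q = 2*pi*3.4130*23.9820*195.7000 / 1.0068 = 99964.8065 W

99964.8065 W


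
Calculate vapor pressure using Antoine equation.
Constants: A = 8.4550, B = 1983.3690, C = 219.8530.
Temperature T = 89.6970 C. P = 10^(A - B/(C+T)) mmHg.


C+T = 309.5500
B/(C+T) = 6.4073
log10(P) = 8.4550 - 6.4073 = 2.0477
P = 10^2.0477 = 111.6181 mmHg

111.6181 mmHg


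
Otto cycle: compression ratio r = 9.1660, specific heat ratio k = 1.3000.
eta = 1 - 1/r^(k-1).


r^(k-1) = 1.9438
eta = 1 - 1/1.9438 = 0.4855 = 48.5547%

48.5547%


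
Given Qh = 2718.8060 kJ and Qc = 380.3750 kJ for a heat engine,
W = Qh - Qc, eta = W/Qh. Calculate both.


W = 2718.8060 - 380.3750 = 2338.4310 kJ
eta = 2338.4310 / 2718.8060 = 0.8601 = 86.0095%

W = 2338.4310 kJ, eta = 86.0095%


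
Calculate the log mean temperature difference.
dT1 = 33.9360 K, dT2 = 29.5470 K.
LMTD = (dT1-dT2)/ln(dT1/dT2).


dT1/dT2 = 1.1485
ln(dT1/dT2) = 0.1385
LMTD = 4.3890 / 0.1385 = 31.6909 K

31.6909 K


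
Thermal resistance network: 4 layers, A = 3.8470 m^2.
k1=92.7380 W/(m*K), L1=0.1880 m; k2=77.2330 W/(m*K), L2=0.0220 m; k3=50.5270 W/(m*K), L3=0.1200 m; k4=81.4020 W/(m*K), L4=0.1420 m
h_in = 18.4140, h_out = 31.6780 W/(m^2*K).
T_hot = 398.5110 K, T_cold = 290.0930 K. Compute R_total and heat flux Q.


R_conv_in = 1/(18.4140*3.8470) = 0.0141
R_1 = 0.1880/(92.7380*3.8470) = 0.0005
R_2 = 0.0220/(77.2330*3.8470) = 7.4045e-05
R_3 = 0.1200/(50.5270*3.8470) = 0.0006
R_4 = 0.1420/(81.4020*3.8470) = 0.0005
R_conv_out = 1/(31.6780*3.8470) = 0.0082
R_total = 0.0240 K/W
Q = 108.4180 / 0.0240 = 4518.5119 W

R_total = 0.0240 K/W, Q = 4518.5119 W


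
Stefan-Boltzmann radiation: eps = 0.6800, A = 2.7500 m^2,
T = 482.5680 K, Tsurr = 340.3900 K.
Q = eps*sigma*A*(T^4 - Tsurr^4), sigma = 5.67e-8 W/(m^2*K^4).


T^4 = 5.4229e+10
Tsurr^4 = 1.3425e+10
Q = 0.6800 * 5.67e-8 * 2.7500 * 4.0805e+10 = 4326.4635 W

4326.4635 W


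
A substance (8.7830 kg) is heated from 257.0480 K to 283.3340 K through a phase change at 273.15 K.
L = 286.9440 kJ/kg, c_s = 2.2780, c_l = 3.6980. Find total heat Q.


Q1 (sensible, solid) = 8.7830 * 2.2780 * 16.1020 = 322.1636 kJ
Q2 (latent) = 8.7830 * 286.9440 = 2520.2292 kJ
Q3 (sensible, liquid) = 8.7830 * 3.6980 * 10.1840 = 330.7716 kJ
Q_total = 3173.1643 kJ

3173.1643 kJ


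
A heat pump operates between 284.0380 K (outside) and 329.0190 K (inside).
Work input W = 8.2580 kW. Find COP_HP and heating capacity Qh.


COP = 329.0190 / 44.9810 = 7.3146
Qh = 7.3146 * 8.2580 = 60.4041 kW

COP = 7.3146, Qh = 60.4041 kW


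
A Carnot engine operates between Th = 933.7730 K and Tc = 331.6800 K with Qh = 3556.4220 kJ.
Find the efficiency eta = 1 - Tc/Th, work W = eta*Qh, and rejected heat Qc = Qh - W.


eta = 1 - 331.6800/933.7730 = 0.6448
W = 0.6448 * 3556.4220 = 2293.1663 kJ
Qc = 3556.4220 - 2293.1663 = 1263.2557 kJ

eta = 64.4796%, W = 2293.1663 kJ, Qc = 1263.2557 kJ


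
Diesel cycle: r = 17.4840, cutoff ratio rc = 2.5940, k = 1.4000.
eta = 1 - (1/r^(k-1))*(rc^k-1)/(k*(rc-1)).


r^(k-1) = 3.1409
rc^k = 3.7980
eta = 0.6008 = 60.0810%

60.0810%


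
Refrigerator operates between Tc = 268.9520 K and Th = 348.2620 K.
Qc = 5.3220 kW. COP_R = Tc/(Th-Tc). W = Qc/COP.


COP = 268.9520 / 79.3100 = 3.3911
W = 5.3220 / 3.3911 = 1.5694 kW

COP = 3.3911, W = 1.5694 kW


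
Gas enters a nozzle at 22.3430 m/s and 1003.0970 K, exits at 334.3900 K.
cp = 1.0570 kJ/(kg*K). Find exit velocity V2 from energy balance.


dT = 668.7070 K
2*cp*1000*dT = 1413646.5980
V1^2 = 499.2096
V2 = sqrt(1414145.8076) = 1189.1786 m/s

1189.1786 m/s


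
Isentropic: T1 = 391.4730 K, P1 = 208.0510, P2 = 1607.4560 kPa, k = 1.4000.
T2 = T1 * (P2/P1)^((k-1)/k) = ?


(k-1)/k = 0.2857
(P2/P1)^exp = 1.7935
T2 = 391.4730 * 1.7935 = 702.1135 K

702.1135 K


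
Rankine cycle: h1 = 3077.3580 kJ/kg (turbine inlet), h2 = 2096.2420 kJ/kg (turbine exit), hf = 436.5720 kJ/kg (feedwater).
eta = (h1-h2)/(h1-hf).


W = 981.1160 kJ/kg
Q_in = 2640.7860 kJ/kg
eta = 0.3715 = 37.1524%

eta = 37.1524%


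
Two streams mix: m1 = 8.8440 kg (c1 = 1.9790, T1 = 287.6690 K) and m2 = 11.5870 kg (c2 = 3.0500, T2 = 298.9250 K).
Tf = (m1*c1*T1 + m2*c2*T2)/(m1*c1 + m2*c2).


num = 15598.9764
den = 52.8426
Tf = 295.1968 K

295.1968 K


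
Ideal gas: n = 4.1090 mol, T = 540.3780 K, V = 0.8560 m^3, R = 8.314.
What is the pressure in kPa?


P = nRT/V = 4.1090 * 8.314 * 540.3780 / 0.8560
= 18460.5154 / 0.8560 = 21566.0226 Pa = 21.5660 kPa

21.5660 kPa


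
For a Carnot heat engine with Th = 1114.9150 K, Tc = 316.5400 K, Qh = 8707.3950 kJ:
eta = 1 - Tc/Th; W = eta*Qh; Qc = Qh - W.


eta = 1 - 316.5400/1114.9150 = 0.7161
W = 0.7161 * 8707.3950 = 6235.2435 kJ
Qc = 8707.3950 - 6235.2435 = 2472.1515 kJ

eta = 71.6086%, W = 6235.2435 kJ, Qc = 2472.1515 kJ


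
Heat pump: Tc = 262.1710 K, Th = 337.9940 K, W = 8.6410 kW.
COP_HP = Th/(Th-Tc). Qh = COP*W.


COP = 337.9940 / 75.8230 = 4.4577
Qh = 4.4577 * 8.6410 = 38.5187 kW

COP = 4.4577, Qh = 38.5187 kW


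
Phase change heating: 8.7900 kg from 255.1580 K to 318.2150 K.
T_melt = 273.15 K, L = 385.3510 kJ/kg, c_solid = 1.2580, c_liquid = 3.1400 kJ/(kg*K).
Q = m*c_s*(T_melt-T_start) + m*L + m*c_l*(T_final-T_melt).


Q1 (sensible, solid) = 8.7900 * 1.2580 * 17.9920 = 198.9523 kJ
Q2 (latent) = 8.7900 * 385.3510 = 3387.2353 kJ
Q3 (sensible, liquid) = 8.7900 * 3.1400 * 45.0650 = 1243.8210 kJ
Q_total = 4830.0086 kJ

4830.0086 kJ


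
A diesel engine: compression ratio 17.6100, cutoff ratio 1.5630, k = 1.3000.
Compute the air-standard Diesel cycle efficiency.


r^(k-1) = 2.3644
rc^k = 1.7871
eta = 0.5452 = 54.5174%

54.5174%


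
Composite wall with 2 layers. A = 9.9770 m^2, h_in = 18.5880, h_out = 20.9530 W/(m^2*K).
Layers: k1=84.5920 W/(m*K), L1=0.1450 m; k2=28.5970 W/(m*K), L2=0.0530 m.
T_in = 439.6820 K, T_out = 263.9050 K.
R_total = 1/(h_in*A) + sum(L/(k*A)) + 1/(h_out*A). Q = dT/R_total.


R_conv_in = 1/(18.5880*9.9770) = 0.0054
R_1 = 0.1450/(84.5920*9.9770) = 0.0002
R_2 = 0.0530/(28.5970*9.9770) = 0.0002
R_conv_out = 1/(20.9530*9.9770) = 0.0048
R_total = 0.0105 K/W
Q = 175.7770 / 0.0105 = 16687.6269 W

R_total = 0.0105 K/W, Q = 16687.6269 W


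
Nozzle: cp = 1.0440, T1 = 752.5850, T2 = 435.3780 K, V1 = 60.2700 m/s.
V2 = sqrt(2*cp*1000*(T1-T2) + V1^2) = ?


dT = 317.2070 K
2*cp*1000*dT = 662328.2160
V1^2 = 3632.4729
V2 = sqrt(665960.6889) = 816.0641 m/s

816.0641 m/s


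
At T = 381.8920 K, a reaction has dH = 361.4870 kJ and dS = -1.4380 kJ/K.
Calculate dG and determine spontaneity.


T*dS = 381.8920 * -1.4380 = -549.1607 kJ
dG = 361.4870 + 549.1607 = 910.6477 kJ (non-spontaneous)

dG = 910.6477 kJ, non-spontaneous


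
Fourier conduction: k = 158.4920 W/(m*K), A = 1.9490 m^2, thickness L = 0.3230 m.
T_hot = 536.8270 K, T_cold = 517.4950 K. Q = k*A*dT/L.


dT = 19.3320 K
Q = 158.4920 * 1.9490 * 19.3320 / 0.3230 = 18488.1497 W

18488.1497 W


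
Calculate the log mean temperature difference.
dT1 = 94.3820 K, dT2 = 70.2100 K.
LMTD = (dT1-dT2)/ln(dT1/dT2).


dT1/dT2 = 1.3443
ln(dT1/dT2) = 0.2959
LMTD = 24.1720 / 0.2959 = 81.7009 K

81.7009 K


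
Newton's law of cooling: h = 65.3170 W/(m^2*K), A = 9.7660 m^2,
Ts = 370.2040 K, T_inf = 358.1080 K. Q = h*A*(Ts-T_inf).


dT = 12.0960 K
Q = 65.3170 * 9.7660 * 12.0960 = 7715.8669 W

7715.8669 W


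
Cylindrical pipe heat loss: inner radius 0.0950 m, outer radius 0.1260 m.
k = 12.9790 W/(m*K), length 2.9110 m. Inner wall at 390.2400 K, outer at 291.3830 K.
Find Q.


dT = 98.8570 K
ln(ro/ri) = 0.2824
Q = 2*pi*12.9790*2.9110*98.8570 / 0.2824 = 83099.4841 W

83099.4841 W


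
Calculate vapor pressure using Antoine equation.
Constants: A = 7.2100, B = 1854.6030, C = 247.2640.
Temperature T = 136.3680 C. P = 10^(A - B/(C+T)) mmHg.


C+T = 383.6320
B/(C+T) = 4.8343
log10(P) = 7.2100 - 4.8343 = 2.3757
P = 10^2.3757 = 237.5045 mmHg

237.5045 mmHg


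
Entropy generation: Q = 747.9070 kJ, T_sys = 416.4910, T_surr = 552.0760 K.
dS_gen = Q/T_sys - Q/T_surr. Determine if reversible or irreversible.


dS_sys = 747.9070/416.4910 = 1.7957 kJ/K
dS_surr = -747.9070/552.0760 = -1.3547 kJ/K
dS_gen = 1.7957 - 1.3547 = 0.4410 kJ/K (irreversible)

dS_gen = 0.4410 kJ/K, irreversible


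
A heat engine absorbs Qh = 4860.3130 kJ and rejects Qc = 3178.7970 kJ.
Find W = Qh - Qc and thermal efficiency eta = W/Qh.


W = 4860.3130 - 3178.7970 = 1681.5160 kJ
eta = 1681.5160 / 4860.3130 = 0.3460 = 34.5969%

W = 1681.5160 kJ, eta = 34.5969%


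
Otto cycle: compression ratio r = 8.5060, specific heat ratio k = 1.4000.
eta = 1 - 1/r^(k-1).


r^(k-1) = 2.3545
eta = 1 - 1/2.3545 = 0.5753 = 57.5273%

57.5273%


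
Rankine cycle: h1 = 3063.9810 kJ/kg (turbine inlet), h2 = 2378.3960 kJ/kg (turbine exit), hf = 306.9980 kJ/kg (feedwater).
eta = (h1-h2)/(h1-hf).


W = 685.5850 kJ/kg
Q_in = 2756.9830 kJ/kg
eta = 0.2487 = 24.8672%

eta = 24.8672%


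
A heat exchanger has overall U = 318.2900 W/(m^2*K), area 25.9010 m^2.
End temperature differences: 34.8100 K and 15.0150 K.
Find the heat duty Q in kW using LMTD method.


LMTD = 23.5415 K
Q = 318.2900 * 25.9010 * 23.5415 = 194076.9333 W = 194.0769 kW

194.0769 kW


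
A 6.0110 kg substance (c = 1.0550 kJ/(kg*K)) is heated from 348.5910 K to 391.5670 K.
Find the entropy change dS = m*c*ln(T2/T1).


T2/T1 = 1.1233
ln(T2/T1) = 0.1163
dS = 6.0110 * 1.0550 * 0.1163 = 0.7373 kJ/K

0.7373 kJ/K


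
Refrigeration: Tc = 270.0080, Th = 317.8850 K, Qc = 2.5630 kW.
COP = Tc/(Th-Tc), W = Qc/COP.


COP = 270.0080 / 47.8770 = 5.6396
W = 2.5630 / 5.6396 = 0.4545 kW

COP = 5.6396, W = 0.4545 kW


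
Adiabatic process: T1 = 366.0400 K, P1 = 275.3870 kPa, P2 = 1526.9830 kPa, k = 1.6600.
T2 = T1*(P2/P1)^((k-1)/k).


(k-1)/k = 0.3976
(P2/P1)^exp = 1.9759
T2 = 366.0400 * 1.9759 = 723.2565 K

723.2565 K


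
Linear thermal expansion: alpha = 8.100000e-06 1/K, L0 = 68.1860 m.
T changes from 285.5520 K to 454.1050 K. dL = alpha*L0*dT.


dT = 168.5530 K
dL = 8.100000e-06 * 68.1860 * 168.5530 = 0.093093 m
L_final = 68.279093 m

dL = 0.093093 m


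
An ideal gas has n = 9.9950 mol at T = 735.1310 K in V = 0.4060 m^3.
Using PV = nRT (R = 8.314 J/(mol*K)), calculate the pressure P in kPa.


P = nRT/V = 9.9950 * 8.314 * 735.1310 / 0.4060
= 61088.2319 / 0.4060 = 150463.6255 Pa = 150.4636 kPa

150.4636 kPa


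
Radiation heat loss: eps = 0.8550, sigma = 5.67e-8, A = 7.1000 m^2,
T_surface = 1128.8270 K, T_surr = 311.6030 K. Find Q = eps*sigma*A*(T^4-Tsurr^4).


T^4 = 1.6237e+12
Tsurr^4 = 9.4277e+09
Q = 0.8550 * 5.67e-8 * 7.1000 * 1.6143e+12 = 555633.0855 W

555633.0855 W


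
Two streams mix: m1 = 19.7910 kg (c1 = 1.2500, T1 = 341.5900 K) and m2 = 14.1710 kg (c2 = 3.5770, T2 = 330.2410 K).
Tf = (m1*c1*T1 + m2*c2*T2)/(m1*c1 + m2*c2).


num = 25190.3159
den = 75.4284
Tf = 333.9632 K

333.9632 K


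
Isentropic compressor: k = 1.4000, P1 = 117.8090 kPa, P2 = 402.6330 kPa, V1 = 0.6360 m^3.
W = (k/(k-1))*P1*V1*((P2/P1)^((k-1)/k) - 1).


(k-1)/k = 0.2857
(P2/P1)^exp = 1.4207
W = 3.5000 * 117.8090 * 0.6360 * (1.4207 - 1) = 110.3188 kJ

110.3188 kJ


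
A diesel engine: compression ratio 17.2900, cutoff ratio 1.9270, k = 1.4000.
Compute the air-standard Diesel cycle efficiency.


r^(k-1) = 3.1269
rc^k = 2.5052
eta = 0.6291 = 62.9101%

62.9101%


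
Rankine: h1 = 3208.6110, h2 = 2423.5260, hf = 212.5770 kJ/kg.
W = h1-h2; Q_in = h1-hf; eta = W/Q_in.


W = 785.0850 kJ/kg
Q_in = 2996.0340 kJ/kg
eta = 0.2620 = 26.2041%

eta = 26.2041%


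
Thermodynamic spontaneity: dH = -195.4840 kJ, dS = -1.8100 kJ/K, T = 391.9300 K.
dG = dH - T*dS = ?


T*dS = 391.9300 * -1.8100 = -709.3933 kJ
dG = -195.4840 + 709.3933 = 513.9093 kJ (non-spontaneous)

dG = 513.9093 kJ, non-spontaneous


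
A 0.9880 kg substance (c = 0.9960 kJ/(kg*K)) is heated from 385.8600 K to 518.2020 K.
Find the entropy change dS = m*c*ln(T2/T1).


T2/T1 = 1.3430
ln(T2/T1) = 0.2949
dS = 0.9880 * 0.9960 * 0.2949 = 0.2902 kJ/K

0.2902 kJ/K


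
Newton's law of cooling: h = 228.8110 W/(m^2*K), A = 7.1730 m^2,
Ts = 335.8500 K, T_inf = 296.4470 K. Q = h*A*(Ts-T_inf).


dT = 39.4030 K
Q = 228.8110 * 7.1730 * 39.4030 = 64670.6191 W

64670.6191 W


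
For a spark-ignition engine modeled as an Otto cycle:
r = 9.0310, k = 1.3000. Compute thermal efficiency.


r^(k-1) = 1.9352
eta = 1 - 1/1.9352 = 0.4833 = 48.3251%

48.3251%


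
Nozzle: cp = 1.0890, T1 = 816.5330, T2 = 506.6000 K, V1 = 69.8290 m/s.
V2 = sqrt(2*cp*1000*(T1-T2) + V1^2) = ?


dT = 309.9330 K
2*cp*1000*dT = 675034.0740
V1^2 = 4876.0892
V2 = sqrt(679910.1632) = 824.5667 m/s

824.5667 m/s


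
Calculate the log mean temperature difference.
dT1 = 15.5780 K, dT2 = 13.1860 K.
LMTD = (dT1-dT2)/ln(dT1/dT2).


dT1/dT2 = 1.1814
ln(dT1/dT2) = 0.1667
LMTD = 2.3920 / 0.1667 = 14.3488 K

14.3488 K


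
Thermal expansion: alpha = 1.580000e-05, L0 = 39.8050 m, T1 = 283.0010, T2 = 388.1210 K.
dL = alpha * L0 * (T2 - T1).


dT = 105.1200 K
dL = 1.580000e-05 * 39.8050 * 105.1200 = 0.066112 m
L_final = 39.871112 m

dL = 0.066112 m


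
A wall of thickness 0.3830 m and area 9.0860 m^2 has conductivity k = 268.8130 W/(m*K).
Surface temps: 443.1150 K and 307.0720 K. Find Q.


dT = 136.0430 K
Q = 268.8130 * 9.0860 * 136.0430 / 0.3830 = 867561.8108 W

867561.8108 W


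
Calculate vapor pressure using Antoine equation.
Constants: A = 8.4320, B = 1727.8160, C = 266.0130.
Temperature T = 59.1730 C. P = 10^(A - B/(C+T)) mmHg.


C+T = 325.1860
B/(C+T) = 5.3133
log10(P) = 8.4320 - 5.3133 = 3.1187
P = 10^3.1187 = 1314.2680 mmHg

1314.2680 mmHg


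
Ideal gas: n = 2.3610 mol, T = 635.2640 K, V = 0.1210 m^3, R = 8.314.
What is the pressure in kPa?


P = nRT/V = 2.3610 * 8.314 * 635.2640 / 0.1210
= 12469.8219 / 0.1210 = 103056.3797 Pa = 103.0564 kPa

103.0564 kPa


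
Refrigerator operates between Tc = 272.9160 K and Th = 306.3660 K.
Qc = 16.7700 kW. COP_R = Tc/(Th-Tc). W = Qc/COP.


COP = 272.9160 / 33.4500 = 8.1589
W = 16.7700 / 8.1589 = 2.0554 kW

COP = 8.1589, W = 2.0554 kW


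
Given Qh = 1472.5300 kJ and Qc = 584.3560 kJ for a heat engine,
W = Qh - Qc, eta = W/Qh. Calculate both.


W = 1472.5300 - 584.3560 = 888.1740 kJ
eta = 888.1740 / 1472.5300 = 0.6032 = 60.3162%

W = 888.1740 kJ, eta = 60.3162%


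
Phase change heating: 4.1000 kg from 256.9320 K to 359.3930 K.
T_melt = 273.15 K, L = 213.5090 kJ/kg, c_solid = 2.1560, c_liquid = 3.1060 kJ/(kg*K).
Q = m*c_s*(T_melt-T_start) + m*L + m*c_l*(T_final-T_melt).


Q1 (sensible, solid) = 4.1000 * 2.1560 * 16.2180 = 143.3606 kJ
Q2 (latent) = 4.1000 * 213.5090 = 875.3869 kJ
Q3 (sensible, liquid) = 4.1000 * 3.1060 * 86.2430 = 1098.2701 kJ
Q_total = 2117.0176 kJ

2117.0176 kJ


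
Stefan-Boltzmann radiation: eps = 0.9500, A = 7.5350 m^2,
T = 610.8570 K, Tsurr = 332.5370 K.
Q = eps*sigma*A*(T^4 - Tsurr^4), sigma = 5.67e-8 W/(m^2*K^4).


T^4 = 1.3924e+11
Tsurr^4 = 1.2228e+10
Q = 0.9500 * 5.67e-8 * 7.5350 * 1.2701e+11 = 51549.9078 W

51549.9078 W


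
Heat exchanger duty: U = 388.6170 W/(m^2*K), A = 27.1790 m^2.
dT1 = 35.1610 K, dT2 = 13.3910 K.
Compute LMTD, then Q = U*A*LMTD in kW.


LMTD = 22.5513 K
Q = 388.6170 * 27.1790 * 22.5513 = 238191.7931 W = 238.1918 kW

238.1918 kW


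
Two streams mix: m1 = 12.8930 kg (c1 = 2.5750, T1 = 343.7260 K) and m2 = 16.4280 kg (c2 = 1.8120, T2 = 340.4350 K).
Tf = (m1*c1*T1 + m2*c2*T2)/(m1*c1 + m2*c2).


num = 21545.4339
den = 62.9670
Tf = 342.1702 K

342.1702 K


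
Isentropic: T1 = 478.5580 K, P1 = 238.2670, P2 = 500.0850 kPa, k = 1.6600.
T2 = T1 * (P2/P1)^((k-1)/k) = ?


(k-1)/k = 0.3976
(P2/P1)^exp = 1.3428
T2 = 478.5580 * 1.3428 = 642.6148 K

642.6148 K


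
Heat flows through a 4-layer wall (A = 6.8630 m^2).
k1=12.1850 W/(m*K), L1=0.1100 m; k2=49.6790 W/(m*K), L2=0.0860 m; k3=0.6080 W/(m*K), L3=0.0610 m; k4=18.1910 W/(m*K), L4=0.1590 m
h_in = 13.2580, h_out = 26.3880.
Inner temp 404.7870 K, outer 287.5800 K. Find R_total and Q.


R_conv_in = 1/(13.2580*6.8630) = 0.0110
R_1 = 0.1100/(12.1850*6.8630) = 0.0013
R_2 = 0.0860/(49.6790*6.8630) = 0.0003
R_3 = 0.0610/(0.6080*6.8630) = 0.0146
R_4 = 0.1590/(18.1910*6.8630) = 0.0013
R_conv_out = 1/(26.3880*6.8630) = 0.0055
R_total = 0.0340 K/W
Q = 117.2070 / 0.0340 = 3450.0989 W

R_total = 0.0340 K/W, Q = 3450.0989 W
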